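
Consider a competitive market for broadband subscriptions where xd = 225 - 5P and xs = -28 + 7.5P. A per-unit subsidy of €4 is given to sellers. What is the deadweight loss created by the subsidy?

Pre-subsidy: 225 - 5P = -28 + 7.5P gives P* = 20.24, x* = 123.8.
With the subsidy, sellers receive Ps = Pb + 4 for each unit, where Pb is the price buyers pay.
Supply in terms of Pb becomes xs = -28 + 7.5(Pb + 4) = 2 + 7.5Pb. Setting this equal to demand: 225 - 5Pb = 2 + 7.5Pb, so Pb = 17.84.
Sellers receive Ps = 17.84 + 4 = 21.84; x' = 225 − 5·17.84 = 135.8.
The subsidy expands output by 135.8 − 123.8 = 12 past the efficient level; on those units the gap between marginal cost and willingness to pay runs from 0 up to 4.
DWL = ½ × 4 × 12 = 24.

Deadweight loss = €24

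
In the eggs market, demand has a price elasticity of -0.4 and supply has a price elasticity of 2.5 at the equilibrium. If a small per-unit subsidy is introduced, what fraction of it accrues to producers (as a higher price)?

Producer share = 4/29

For a small subsidy around the equilibrium, the benefit split depends on the relative slopes, which at a point are proportional to the elasticities.
Buyer share = εs/(εs + |εd|) = 2.5/(2.5 + 0.4) = 25/29; seller share = |εd|/(εs + |εd|) = 4/29.
So producers capture 4/29 of the subsidy.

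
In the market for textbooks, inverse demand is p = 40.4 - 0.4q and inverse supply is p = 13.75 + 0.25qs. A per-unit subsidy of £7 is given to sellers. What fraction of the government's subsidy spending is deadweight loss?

DWL / government spending = 70/673

Pre-subsidy: 40.4 - 0.4q = 13.75 + 0.25q gives q* = 41 and p* = 24.
With the subsidy, sellers receive ps = pb + 7 for each unit, where pb is the price buyers pay.
On the curves, pb = 40.4 - 0.4q and ps = 13.75 + 0.25q; the wedge ps − pb = 7 gives 13.75 + 0.25q − (40.4 - 0.4q) = 7, so q' = 673/13.
Then pb = 40.4 − 0.4·(673/13) = 256/13 and ps = 13.75 + 0.25·(673/13) = 347/13.
ΔCS = ½(41 + 673/13)(24 − 256/13) = 33768/169; ΔPS = ½(41 + 673/13)(347/13 − 24) = 21105/169.
Government spending = 7 × 673/13 = 4711/13.
DWL = ½ × 7 × (673/13 − 41) = 490/13; fraction = (490/13) / (4711/13) = 70/673.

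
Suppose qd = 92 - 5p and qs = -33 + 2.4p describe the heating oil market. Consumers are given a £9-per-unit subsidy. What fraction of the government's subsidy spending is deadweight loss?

Pre-subsidy: 92 - 5p = -33 + 2.4p gives p* = 625/37, q* = 279/37.
With the rebate, buyers effectively pay pb = ps − 9, where ps is the price sellers receive.
Demand in terms of ps becomes qd = 92 − 5(ps − 9) = 137 - 5ps. Setting this equal to supply: 137 - 5ps = -33 + 2.4ps, so ps = 850/37.
Buyers pay pb = 850/37 − 9 = 517/37; q' = -33 + 2.4·(850/37) = 819/37.
ΔCS = ½(279/37 + 819/37)(625/37 − 517/37) = 59292/1369; ΔPS = ½(279/37 + 819/37)(850/37 − 625/37) = 123525/1369.
Government spending = 9 × 819/37 = 7371/37.
DWL = ½ × 9 × (819/37 − 279/37) = 2430/37; fraction = (2430/37) / (7371/37) = 30/91.

DWL / government spending = 30/91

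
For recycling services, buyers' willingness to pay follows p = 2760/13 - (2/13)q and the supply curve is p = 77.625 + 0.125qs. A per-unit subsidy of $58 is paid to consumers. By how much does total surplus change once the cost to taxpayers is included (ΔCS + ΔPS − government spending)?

Pre-subsidy: 2760/13 - (2/13)q = 77.625 + 0.125q gives q* = 483 and p* = 138.
With the rebate, buyers effectively pay pb = ps − 58, where ps is the price sellers receive.
On the curves, pb = 2760/13 - (2/13)q and ps = 77.625 + 0.125q; the wedge ps − pb = 58 gives 77.625 + 0.125q − (2760/13 - (2/13)q) = 58, so q' = 691.
Then pb = 2760/13 − (2/13)·691 = 106 and ps = 77.625 + 0.125·691 = 164.
ΔCS = ½(483 + 691)(138 − 106) = 18784; ΔPS = ½(483 + 691)(164 − 138) = 15262.
Government spending = 58 × 691 = 40078.
Net change = 18784 + 15262 − 40078 = -6032. The loss equals the DWL triangle ½·58·208.

Net change in total surplus = -$6032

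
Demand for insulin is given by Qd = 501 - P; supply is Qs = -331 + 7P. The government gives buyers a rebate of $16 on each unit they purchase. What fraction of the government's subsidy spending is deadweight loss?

Pre-subsidy: 501 - P = -331 + 7P gives P* = 104, Q* = 397.
With the rebate, buyers effectively pay Pb = Ps − 16, where Ps is the price sellers receive.
Demand in terms of Ps becomes Qd = 501 − 1(Ps − 16) = 517 - Ps. Setting this equal to supply: 517 - Ps = -331 + 7Ps, so Ps = 106.
Buyers pay Pb = 106 − 16 = 90; Q' = -331 + 7·106 = 411.
ΔCS = ½(397 + 411)(104 − 90) = 5656; ΔPS = ½(397 + 411)(106 − 104) = 808.
Government spending = 16 × 411 = 6576.
DWL = ½ × 16 × (411 − 397) = 112; fraction = 112 / 6576 = 7/411.

DWL / government spending = 7/411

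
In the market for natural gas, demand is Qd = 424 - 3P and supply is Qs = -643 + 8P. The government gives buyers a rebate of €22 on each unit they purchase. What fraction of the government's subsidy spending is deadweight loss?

Pre-subsidy: 424 - 3P = -643 + 8P gives P* = 97, Q* = 133.
With the rebate, buyers effectively pay Pb = Ps − 22, where Ps is the price sellers receive.
Demand in terms of Ps becomes Qd = 424 − 3(Ps − 22) = 490 - 3Ps. Setting this equal to supply: 490 - 3Ps = -643 + 8Ps, so Ps = 103.
Buyers pay Pb = 103 − 22 = 81; Q' = -643 + 8·103 = 181.
ΔCS = ½(133 + 181)(97 − 81) = 2512; ΔPS = ½(133 + 181)(103 − 97) = 942.
Government spending = 22 × 181 = 3982.
DWL = ½ × 22 × (181 − 133) = 528; fraction = 528 / 3982 = 24/181.

DWL / government spending = 24/181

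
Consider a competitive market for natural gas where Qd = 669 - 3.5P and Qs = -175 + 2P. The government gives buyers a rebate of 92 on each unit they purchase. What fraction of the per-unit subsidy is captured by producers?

Pre-subsidy: 669 - 3.5P = -175 + 2P gives P* = 1688/11, Q* = 1451/11.
With the rebate, buyers effectively pay Pb = Ps − 92, where Ps is the price sellers receive.
Demand in terms of Ps becomes Qd = 669 − 3.5(Ps − 92) = 991 - 3.5Ps. Setting this equal to supply: 991 - 3.5Ps = -175 + 2Ps, so Ps = 212.
Buyers pay Pb = 212 − 92 = 120; Q' = -175 + 2·212 = 249.
Buyers' price falls by P* − Pb = 1688/11 − 120 = 368/11; sellers' price rises by Ps − P* = 212 − 1688/11 = 644/11.
So producers capture (644/11)/92 = 7/11 of each unit of subsidy.

Producer share = 7/11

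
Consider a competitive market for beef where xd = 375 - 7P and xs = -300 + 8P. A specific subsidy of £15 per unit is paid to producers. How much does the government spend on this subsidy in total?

Pre-subsidy: 375 - 7P = -300 + 8P gives P* = 45, x* = 60.
With the subsidy, sellers receive Ps = Pb + 15 for each unit, where Pb is the price buyers pay.
Supply in terms of Pb becomes xs = -300 + 8(Pb + 15) = -180 + 8Pb. Setting this equal to demand: 375 - 7Pb = -180 + 8Pb, so Pb = 37.
Sellers receive Ps = 37 + 15 = 52; x' = 375 − 7·37 = 116.
Government outlay = subsidy × quantity = 15 × 116 = 1740.

Government cost = £1740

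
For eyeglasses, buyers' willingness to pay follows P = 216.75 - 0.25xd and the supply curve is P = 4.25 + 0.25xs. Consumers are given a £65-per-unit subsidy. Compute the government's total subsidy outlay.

Pre-subsidy: 216.75 - 0.25x = 4.25 + 0.25x gives x* = 425 and P* = 110.5.
With the rebate, buyers effectively pay Pb = Ps − 65, where Ps is the price sellers receive.
On the curves, Pb = 216.75 - 0.25x and Ps = 4.25 + 0.25x; the wedge Ps − Pb = 65 gives 4.25 + 0.25x − (216.75 - 0.25x) = 65, so x' = 555.
Then Pb = 216.75 − 0.25·555 = 78 and Ps = 4.25 + 0.25·555 = 143.
Government outlay = subsidy × quantity = 65 × 555 = 36075.

Government cost = £36075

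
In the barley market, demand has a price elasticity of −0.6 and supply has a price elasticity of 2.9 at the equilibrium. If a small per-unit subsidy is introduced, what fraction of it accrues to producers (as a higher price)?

For a small subsidy around the equilibrium, the benefit split depends on the relative slopes, which at a point are proportional to the elasticities.
Buyer share = εs/(εs + |εd|) = 2.9/(2.9 + 0.6) = 29/35; seller share = |εd|/(εs + |εd|) = 6/35.
So producers capture 6/35 of the subsidy.

Producer share = 6/35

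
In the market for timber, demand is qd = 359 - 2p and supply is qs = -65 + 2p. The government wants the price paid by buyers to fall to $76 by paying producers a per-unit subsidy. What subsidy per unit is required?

At a buyer price of 76, quantity demanded is 359 − 2·76 = 207.
Sellers supply 207 only when they receive ps with -65 + 2·ps = 207, i.e. ps = 136.
s = ps − pb = 136 − 76 = 60.

Required subsidy s = $60 per unit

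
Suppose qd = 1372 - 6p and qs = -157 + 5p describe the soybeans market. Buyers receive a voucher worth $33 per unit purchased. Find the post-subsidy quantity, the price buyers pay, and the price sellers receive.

q' = 628; buyers pay $124; sellers receive $157

Pre-subsidy: 1372 - 6p = -157 + 5p gives p* = 139, q* = 538.
With the rebate, buyers effectively pay pb = ps − 33, where ps is the price sellers receive.
Demand in terms of ps becomes qd = 1372 − 6(ps − 33) = 1570 - 6ps. Setting this equal to supply: 1570 - 6ps = -157 + 5ps, so ps = 157.
Buyers pay pb = 157 − 33 = 124; q' = -157 + 5·157 = 628.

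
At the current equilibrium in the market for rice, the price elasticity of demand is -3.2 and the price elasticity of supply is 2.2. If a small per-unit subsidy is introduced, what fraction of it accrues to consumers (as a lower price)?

Consumer share = 11/27

For a small subsidy around the equilibrium, the benefit split depends on the relative slopes, which at a point are proportional to the elasticities.
Buyer share = εs/(εs + |εd|) = 2.2/(2.2 + 3.2) = 11/27; seller share = |εd|/(εs + |εd|) = 16/27.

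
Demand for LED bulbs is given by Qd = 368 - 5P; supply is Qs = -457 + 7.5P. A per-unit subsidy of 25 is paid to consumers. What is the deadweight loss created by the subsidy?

Deadweight loss = 937.5

Pre-subsidy: 368 - 5P = -457 + 7.5P gives P* = 66, Q* = 38.
With the rebate, buyers effectively pay Pb = Ps − 25, where Ps is the price sellers receive.
Demand in terms of Ps becomes Qd = 368 − 5(Ps − 25) = 493 - 5Ps. Setting this equal to supply: 493 - 5Ps = -457 + 7.5Ps, so Ps = 76.
Buyers pay Pb = 76 − 25 = 51; Q' = -457 + 7.5·76 = 113.
The subsidy expands output by 113 − 38 = 75 past the efficient level; on those units the gap between marginal cost and willingness to pay runs from 0 up to 25.
DWL = ½ × 25 × 75 = 937.5.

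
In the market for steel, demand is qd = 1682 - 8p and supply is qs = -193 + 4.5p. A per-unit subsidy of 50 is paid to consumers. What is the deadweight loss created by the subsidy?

Pre-subsidy: 1682 - 8p = -193 + 4.5p gives p* = 150, q* = 482.
With the rebate, buyers effectively pay pb = ps − 50, where ps is the price sellers receive.
Demand in terms of ps becomes qd = 1682 − 8(ps − 50) = 2082 - 8ps. Setting this equal to supply: 2082 - 8ps = -193 + 4.5ps, so ps = 182.
Buyers pay pb = 182 − 50 = 132; q' = -193 + 4.5·182 = 626.
The subsidy expands output by 626 − 482 = 144 past the efficient level; on those units the gap between marginal cost and willingness to pay runs from 0 up to 50.
DWL = ½ × 50 × 144 = 3600.

Deadweight loss = 3600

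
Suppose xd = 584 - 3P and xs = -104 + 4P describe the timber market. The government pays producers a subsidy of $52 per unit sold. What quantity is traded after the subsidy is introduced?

Pre-subsidy: 584 - 3P = -104 + 4P gives P* = 688/7, x* = 2024/7.
With the subsidy, sellers receive Ps = Pb + 52 for each unit, where Pb is the price buyers pay.
Supply in terms of Pb becomes xs = -104 + 4(Pb + 52) = 104 + 4Pb. Setting this equal to demand: 584 - 3Pb = 104 + 4Pb, so Pb = 480/7.
Sellers receive Ps = 480/7 + 52 = 844/7; x' = 584 − 3·(480/7) = 2648/7.

x' = 2648/7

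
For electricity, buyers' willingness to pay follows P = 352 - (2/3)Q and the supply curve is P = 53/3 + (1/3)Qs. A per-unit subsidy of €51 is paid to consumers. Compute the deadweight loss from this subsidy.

Pre-subsidy: 352 - (2/3)Q = 53/3 + (1/3)Q gives Q* = 1003/3 and P* = 1162/9.
With the rebate, buyers effectively pay Pb = Ps − 51, where Ps is the price sellers receive.
On the curves, Pb = 352 - (2/3)Q and Ps = 53/3 + (1/3)Q; the wedge Ps − Pb = 51 gives 53/3 + (1/3)Q − (352 - (2/3)Q) = 51, so Q' = 1156/3.
Then Pb = 352 − (2/3)·(1156/3) = 856/9 and Ps = 53/3 + (1/3)·(1156/3) = 1315/9.
The subsidy expands output by 1156/3 − 1003/3 = 51 past the efficient level; on those units the gap between marginal cost and willingness to pay runs from 0 up to 51.
DWL = ½ × 51 × 51 = 1300.5.

Deadweight loss = €1300.5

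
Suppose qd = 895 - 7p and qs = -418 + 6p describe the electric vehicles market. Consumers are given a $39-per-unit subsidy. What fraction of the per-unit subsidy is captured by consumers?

Consumer share = 6/13

Pre-subsidy: 895 - 7p = -418 + 6p gives p* = 101, q* = 188.
With the rebate, buyers effectively pay pb = ps − 39, where ps is the price sellers receive.
Demand in terms of ps becomes qd = 895 − 7(ps − 39) = 1168 - 7ps. Setting this equal to supply: 1168 - 7ps = -418 + 6ps, so ps = 122.
Buyers pay pb = 122 − 39 = 83; q' = -418 + 6·122 = 314.
Buyers' price falls by p* − pb = 101 − 83 = 18; sellers' price rises by ps − p* = 122 − 101 = 21.
So consumers capture 18/39 = 6/13 of each unit of subsidy.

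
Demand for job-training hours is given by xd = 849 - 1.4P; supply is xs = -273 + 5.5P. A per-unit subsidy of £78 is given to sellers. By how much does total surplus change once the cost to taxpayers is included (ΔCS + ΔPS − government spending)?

Net change in total surplus = -78078/23

Pre-subsidy: 849 - 1.4P = -273 + 5.5P gives P* = 3740/23, x* = 14291/23.
With the subsidy, sellers receive Ps = Pb + 78 for each unit, where Pb is the price buyers pay.
Supply in terms of Pb becomes xs = -273 + 5.5(Pb + 78) = 156 + 5.5Pb. Setting this equal to demand: 849 - 1.4Pb = 156 + 5.5Pb, so Pb = 2310/23.
Sellers receive Ps = 2310/23 + 78 = 4104/23; x' = 849 − 1.4·(2310/23) = 16293/23.
ΔCS = ½(14291/23 + 16293/23)(3740/23 − 2310/23) = 21867560/529; ΔPS = ½(14291/23 + 16293/23)(4104/23 − 3740/23) = 5566288/529.
Government spending = 78 × 16293/23 = 1270854/23.
Net change = 21867560/529 + 5566288/529 − 1270854/23 = -78078/23. The loss equals the DWL triangle ½·78·2002/23.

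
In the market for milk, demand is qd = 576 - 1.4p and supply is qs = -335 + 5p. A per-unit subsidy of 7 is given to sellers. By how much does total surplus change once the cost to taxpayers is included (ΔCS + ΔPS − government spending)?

Net change in total surplus = -26.796875

Pre-subsidy: 576 - 1.4p = -335 + 5p gives p* = 142.34375, q* = 376.71875.
With the subsidy, sellers receive ps = pb + 7 for each unit, where pb is the price buyers pay.
Supply in terms of pb becomes qs = -335 + 5(pb + 7) = -300 + 5pb. Setting this equal to demand: 576 - 1.4pb = -300 + 5pb, so pb = 136.875.
Sellers receive ps = 136.875 + 7 = 143.875; q' = 576 − 1.4·136.875 = 384.375.
ΔCS = ½(376.71875 + 384.375)(142.34375 − 136.875) = 2081.11572265625; ΔPS = ½(376.71875 + 384.375)(143.875 − 142.34375) = 582.71240234375.
Government spending = 7 × 384.375 = 2690.625.
Net change = 2081.11572265625 + 582.71240234375 − 2690.625 = -26.796875. The loss equals the DWL triangle ½·7·7.65625.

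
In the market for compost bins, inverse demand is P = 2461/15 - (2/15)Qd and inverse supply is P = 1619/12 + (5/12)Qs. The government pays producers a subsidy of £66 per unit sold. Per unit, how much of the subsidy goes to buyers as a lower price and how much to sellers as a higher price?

Buyers gain £16 per unit; sellers gain £50 per unit

Pre-subsidy: 2461/15 - (2/15)Q = 1619/12 + (5/12)Q gives Q* = 53 and P* = 157.
With the subsidy, sellers receive Ps = Pb + 66 for each unit, where Pb is the price buyers pay.
On the curves, Pb = 2461/15 - (2/15)Q and Ps = 1619/12 + (5/12)Q; the wedge Ps − Pb = 66 gives 1619/12 + (5/12)Q − (2461/15 - (2/15)Q) = 66, so Q' = 173.
Then Pb = 2461/15 − (2/15)·173 = 141 and Ps = 1619/12 + (5/12)·173 = 207.
Buyers' price falls by P* − Pb = 157 − 141 = 16; sellers' price rises by Ps − P* = 207 − 157 = 50.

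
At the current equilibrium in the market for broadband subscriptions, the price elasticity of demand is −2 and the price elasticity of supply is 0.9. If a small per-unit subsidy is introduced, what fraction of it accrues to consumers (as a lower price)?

For a small subsidy around the equilibrium, the benefit split depends on the relative slopes, which at a point are proportional to the elasticities.
Buyer share = εs/(εs + |εd|) = 0.9/(0.9 + 2) = 9/29; seller share = |εd|/(εs + |εd|) = 20/29.

Consumer share = 9/29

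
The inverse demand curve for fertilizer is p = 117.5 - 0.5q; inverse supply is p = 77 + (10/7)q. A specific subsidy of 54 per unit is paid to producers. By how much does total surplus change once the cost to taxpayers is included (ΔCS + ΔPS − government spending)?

Net change in total surplus = -756

Pre-subsidy: 117.5 - 0.5q = 77 + (10/7)q gives q* = 21 and p* = 107.
With the subsidy, sellers receive ps = pb + 54 for each unit, where pb is the price buyers pay.
On the curves, pb = 117.5 - 0.5q and ps = 77 + (10/7)q; the wedge ps − pb = 54 gives 77 + (10/7)q − (117.5 - 0.5q) = 54, so q' = 49.
Then pb = 117.5 − 0.5·49 = 93 and ps = 77 + (10/7)·49 = 147.
ΔCS = ½(21 + 49)(107 − 93) = 490; ΔPS = ½(21 + 49)(147 − 107) = 1400.
Government spending = 54 × 49 = 2646.
Net change = 490 + 1400 − 2646 = -756. The loss equals the DWL triangle ½·54·28.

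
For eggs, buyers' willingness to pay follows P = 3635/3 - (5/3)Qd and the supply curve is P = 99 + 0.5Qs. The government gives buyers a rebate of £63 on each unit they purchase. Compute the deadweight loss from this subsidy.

Deadweight loss = 11907/13

Pre-subsidy: 3635/3 - (5/3)Q = 99 + 0.5Q gives Q* = 6676/13 and P* = 4625/13.
With the rebate, buyers effectively pay Pb = Ps − 63, where Ps is the price sellers receive.
On the curves, Pb = 3635/3 - (5/3)Q and Ps = 99 + 0.5Q; the wedge Ps − Pb = 63 gives 99 + 0.5Q − (3635/3 - (5/3)Q) = 63, so Q' = 7054/13.
Then Pb = 3635/3 − (5/3)·(7054/13) = 3995/13 and Ps = 99 + 0.5·(7054/13) = 4814/13.
The subsidy expands output by 7054/13 − 6676/13 = 378/13 past the efficient level; on those units the gap between marginal cost and willingness to pay runs from 0 up to 63.
DWL = ½ × 63 × 378/13 = 11907/13.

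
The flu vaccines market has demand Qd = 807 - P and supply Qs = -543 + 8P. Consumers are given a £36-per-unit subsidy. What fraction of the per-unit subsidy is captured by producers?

Pre-subsidy: 807 - P = -543 + 8P gives P* = 150, Q* = 657.
With the rebate, buyers effectively pay Pb = Ps − 36, where Ps is the price sellers receive.
Demand in terms of Ps becomes Qd = 807 − 1(Ps − 36) = 843 - Ps. Setting this equal to supply: 843 - Ps = -543 + 8Ps, so Ps = 154.
Buyers pay Pb = 154 − 36 = 118; Q' = -543 + 8·154 = 689.
Buyers' price falls by P* − Pb = 150 − 118 = 32; sellers' price rises by Ps − P* = 154 − 150 = 4.
So producers capture 4/36 = 1/9 of each unit of subsidy.

Producer share = 1/9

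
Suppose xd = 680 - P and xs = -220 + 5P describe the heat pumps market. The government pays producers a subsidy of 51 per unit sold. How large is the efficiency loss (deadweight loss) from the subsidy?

Pre-subsidy: 680 - P = -220 + 5P gives P* = 150, x* = 530.
With the subsidy, sellers receive Ps = Pb + 51 for each unit, where Pb is the price buyers pay.
Supply in terms of Pb becomes xs = -220 + 5(Pb + 51) = 35 + 5Pb. Setting this equal to demand: 680 - Pb = 35 + 5Pb, so Pb = 107.5.
Sellers receive Ps = 107.5 + 51 = 158.5; x' = 680 − 1·107.5 = 572.5.
The subsidy expands output by 572.5 − 530 = 42.5 past the efficient level; on those units the gap between marginal cost and willingness to pay runs from 0 up to 51.
DWL = ½ × 51 × 42.5 = 1083.75.

Deadweight loss = 1083.75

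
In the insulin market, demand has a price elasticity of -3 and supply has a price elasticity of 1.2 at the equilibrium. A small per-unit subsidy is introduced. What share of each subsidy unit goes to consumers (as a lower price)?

Consumer share = 2/7

For a small subsidy around the equilibrium, the benefit split depends on the relative slopes, which at a point are proportional to the elasticities.
Buyer share = εs/(εs + |εd|) = 1.2/(1.2 + 3) = 2/7; seller share = |εd|/(εs + |εd|) = 5/7.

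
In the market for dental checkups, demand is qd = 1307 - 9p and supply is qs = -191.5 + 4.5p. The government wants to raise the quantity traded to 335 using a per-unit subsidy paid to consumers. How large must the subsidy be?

At q = 335, invert demand for the buyer price: pb = (1307 − 335)/9 = 108; invert supply for the seller price: ps = (335 − (-191.5))/4.5 = 117.
The subsidy must fill the gap: s = ps − pb = 117 − 108 = 9.

Required subsidy s = 9 per unit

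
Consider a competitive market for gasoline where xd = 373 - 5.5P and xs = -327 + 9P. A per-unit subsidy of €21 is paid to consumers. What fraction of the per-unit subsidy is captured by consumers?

Consumer share = 18/29

Pre-subsidy: 373 - 5.5P = -327 + 9P gives P* = 1400/29, x* = 3117/29.
With the rebate, buyers effectively pay Pb = Ps − 21, where Ps is the price sellers receive.
Demand in terms of Ps becomes xd = 373 − 5.5(Ps − 21) = 488.5 - 5.5Ps. Setting this equal to supply: 488.5 - 5.5Ps = -327 + 9Ps, so Ps = 1631/29.
Buyers pay Pb = 1631/29 − 21 = 1022/29; x' = -327 + 9·(1631/29) = 5196/29.
Buyers' price falls by P* − Pb = 1400/29 − 1022/29 = 378/29; sellers' price rises by Ps − P* = 1631/29 − 1400/29 = 231/29.
So consumers capture (378/29)/21 = 18/29 of each unit of subsidy.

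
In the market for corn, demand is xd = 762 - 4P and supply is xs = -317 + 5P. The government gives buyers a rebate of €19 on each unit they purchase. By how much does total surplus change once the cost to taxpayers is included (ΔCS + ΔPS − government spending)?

Net change in total surplus = -3610/9

Pre-subsidy: 762 - 4P = -317 + 5P gives P* = 1079/9, x* = 2542/9.
With the rebate, buyers effectively pay Pb = Ps − 19, where Ps is the price sellers receive.
Demand in terms of Ps becomes xd = 762 − 4(Ps − 19) = 838 - 4Ps. Setting this equal to supply: 838 - 4Ps = -317 + 5Ps, so Ps = 385/3.
Buyers pay Pb = 385/3 − 19 = 328/3; x' = -317 + 5·(385/3) = 974/3.
ΔCS = ½(2542/9 + 974/3)(1079/9 − 328/3) = 259540/81; ΔPS = ½(2542/9 + 974/3)(385/3 − 1079/9) = 207632/81.
Government spending = 19 × 974/3 = 18506/3.
Net change = 259540/81 + 207632/81 − 18506/3 = -3610/9. The loss equals the DWL triangle ½·19·380/9.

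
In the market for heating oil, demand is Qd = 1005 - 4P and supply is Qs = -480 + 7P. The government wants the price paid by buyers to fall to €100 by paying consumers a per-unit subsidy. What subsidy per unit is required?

At a buyer price of 100, quantity demanded is 1005 − 4·100 = 605.
Sellers supply 605 only when they receive Ps with -480 + 7·Ps = 605, i.e. Ps = 155.
s = Ps − Pb = 155 − 100 = 55.

Required subsidy s = €55 per unit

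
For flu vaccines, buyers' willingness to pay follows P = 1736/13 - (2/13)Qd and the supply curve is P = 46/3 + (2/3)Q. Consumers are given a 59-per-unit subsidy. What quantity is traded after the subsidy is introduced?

Pre-subsidy: 1736/13 - (2/13)Q = 46/3 + (2/3)Q gives Q* = 144.0625 and P* = 111.375.
With the rebate, buyers effectively pay Pb = Ps − 59, where Ps is the price sellers receive.
On the curves, Pb = 1736/13 - (2/13)Q and Ps = 46/3 + (2/3)Q; the wedge Ps − Pb = 59 gives 46/3 + (2/3)Q − (1736/13 - (2/13)Q) = 59, so Q' = 215.96875.
Then Pb = 1736/13 − (2/13)·215.96875 = 100.3125 and Ps = 46/3 + (2/3)·215.96875 = 159.3125.

Q' = 215.96875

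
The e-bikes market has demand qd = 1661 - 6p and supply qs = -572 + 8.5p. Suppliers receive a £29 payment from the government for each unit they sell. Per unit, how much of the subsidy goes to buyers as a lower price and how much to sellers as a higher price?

Buyers gain £17 per unit; sellers gain £12 per unit

Pre-subsidy: 1661 - 6p = -572 + 8.5p gives p* = 154, q* = 737.
With the subsidy, sellers receive ps = pb + 29 for each unit, where pb is the price buyers pay.
Supply in terms of pb becomes qs = -572 + 8.5(pb + 29) = -325.5 + 8.5pb. Setting this equal to demand: 1661 - 6pb = -325.5 + 8.5pb, so pb = 137.
Sellers receive ps = 137 + 29 = 166; q' = 1661 − 6·137 = 839.
Buyers' price falls by p* − pb = 154 − 137 = 17; sellers' price rises by ps − p* = 166 − 154 = 12.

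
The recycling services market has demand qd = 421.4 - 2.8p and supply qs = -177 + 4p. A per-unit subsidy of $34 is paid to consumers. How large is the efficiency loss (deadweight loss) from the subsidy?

Pre-subsidy: 421.4 - 2.8p = -177 + 4p gives p* = 88, q* = 175.
With the rebate, buyers effectively pay pb = ps − 34, where ps is the price sellers receive.
Demand in terms of ps becomes qd = 421.4 − 2.8(ps − 34) = 516.6 - 2.8ps. Setting this equal to supply: 516.6 - 2.8ps = -177 + 4ps, so ps = 102.
Buyers pay pb = 102 − 34 = 68; q' = -177 + 4·102 = 231.
The subsidy expands output by 231 − 175 = 56 past the efficient level; on those units the gap between marginal cost and willingness to pay runs from 0 up to 34.
DWL = ½ × 34 × 56 = 952.

Deadweight loss = $952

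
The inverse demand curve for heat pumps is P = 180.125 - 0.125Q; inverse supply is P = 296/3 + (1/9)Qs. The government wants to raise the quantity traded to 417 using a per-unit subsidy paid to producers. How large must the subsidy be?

Required subsidy s = 17 per unit

At Q = 417, from the demand curve buyers pay Pb = 180.125 − 0.125·417 = 128; from the supply curve sellers need Ps = 296/3 + (1/9)·417 = 145.
The subsidy must fill the gap: s = Ps − Pb = 145 − 128 = 17.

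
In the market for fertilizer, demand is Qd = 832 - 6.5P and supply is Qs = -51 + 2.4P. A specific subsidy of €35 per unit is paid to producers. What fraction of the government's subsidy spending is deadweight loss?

Pre-subsidy: 832 - 6.5P = -51 + 2.4P gives P* = 8830/89, Q* = 16653/89.
With the subsidy, sellers receive Ps = Pb + 35 for each unit, where Pb is the price buyers pay.
Supply in terms of Pb becomes Qs = -51 + 2.4(Pb + 35) = 33 + 2.4Pb. Setting this equal to demand: 832 - 6.5Pb = 33 + 2.4Pb, so Pb = 7990/89.
Sellers receive Ps = 7990/89 + 35 = 11105/89; Q' = 832 − 6.5·(7990/89) = 22113/89.
ΔCS = ½(16653/89 + 22113/89)(8830/89 − 7990/89) = 16281720/7921; ΔPS = ½(16653/89 + 22113/89)(11105/89 − 8830/89) = 44096325/7921.
Government spending = 35 × 22113/89 = 773955/89.
DWL = ½ × 35 × (22113/89 − 16653/89) = 95550/89; fraction = (95550/89) / (773955/89) = 10/81.

DWL / government spending = 10/81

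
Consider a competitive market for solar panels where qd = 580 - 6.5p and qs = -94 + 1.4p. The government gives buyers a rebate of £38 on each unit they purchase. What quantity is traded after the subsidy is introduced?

Pre-subsidy: 580 - 6.5p = -94 + 1.4p gives p* = 6740/79, q* = 2010/79.
With the rebate, buyers effectively pay pb = ps − 38, where ps is the price sellers receive.
Demand in terms of ps becomes qd = 580 − 6.5(ps − 38) = 827 - 6.5ps. Setting this equal to supply: 827 - 6.5ps = -94 + 1.4ps, so ps = 9210/79.
Buyers pay pb = 9210/79 − 38 = 6208/79; q' = -94 + 1.4·(9210/79) = 5468/79.

q' = 5468/79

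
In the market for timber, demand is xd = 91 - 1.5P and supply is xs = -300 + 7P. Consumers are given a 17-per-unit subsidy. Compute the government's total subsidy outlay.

Pre-subsidy: 91 - 1.5P = -300 + 7P gives P* = 46, x* = 22.
With the rebate, buyers effectively pay Pb = Ps − 17, where Ps is the price sellers receive.
Demand in terms of Ps becomes xd = 91 − 1.5(Ps − 17) = 116.5 - 1.5Ps. Setting this equal to supply: 116.5 - 1.5Ps = -300 + 7Ps, so Ps = 49.
Buyers pay Pb = 49 − 17 = 32; x' = -300 + 7·49 = 43.
Government outlay = subsidy × quantity = 17 × 43 = 731.

Government cost = 731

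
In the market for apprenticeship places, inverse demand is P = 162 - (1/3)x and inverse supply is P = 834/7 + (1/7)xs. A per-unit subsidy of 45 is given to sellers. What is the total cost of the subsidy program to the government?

Government cost = 8302.5

Pre-subsidy: 162 - (1/3)x = 834/7 + (1/7)x gives x* = 90 and P* = 132.
With the subsidy, sellers receive Ps = Pb + 45 for each unit, where Pb is the price buyers pay.
On the curves, Pb = 162 - (1/3)x and Ps = 834/7 + (1/7)x; the wedge Ps − Pb = 45 gives 834/7 + (1/7)x − (162 - (1/3)x) = 45, so x' = 184.5.
Then Pb = 162 − (1/3)·184.5 = 100.5 and Ps = 834/7 + (1/7)·184.5 = 145.5.
Government outlay = subsidy × quantity = 45 × 184.5 = 8302.5.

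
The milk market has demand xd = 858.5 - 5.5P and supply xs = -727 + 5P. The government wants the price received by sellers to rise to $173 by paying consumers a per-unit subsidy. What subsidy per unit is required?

At a seller price of 173, quantity supplied is -727 + 5·173 = 138.
Buyers absorb 138 only when they pay Pb with 858.5 − 5.5·Pb = 138, i.e. Pb = 131.
s = Ps − Pb = 173 − 131 = 42.

Required subsidy s = $42 per unit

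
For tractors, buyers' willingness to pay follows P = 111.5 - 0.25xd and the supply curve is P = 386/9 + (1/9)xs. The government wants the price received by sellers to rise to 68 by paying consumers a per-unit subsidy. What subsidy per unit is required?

At a seller price of 68, quantity supplied is -386 + 9·68 = 226.
Buyers absorb 226 only when they pay Pb = 111.5 − 0.25·226 = 55.
s = Ps − Pb = 68 − 55 = 13.

Required subsidy s = 13 per unit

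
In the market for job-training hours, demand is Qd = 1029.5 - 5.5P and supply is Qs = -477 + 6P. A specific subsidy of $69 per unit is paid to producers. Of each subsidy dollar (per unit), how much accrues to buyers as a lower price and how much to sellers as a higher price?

Buyers gain $36 per unit; sellers gain $33 per unit

Pre-subsidy: 1029.5 - 5.5P = -477 + 6P gives P* = 131, Q* = 309.
With the subsidy, sellers receive Ps = Pb + 69 for each unit, where Pb is the price buyers pay.
Supply in terms of Pb becomes Qs = -477 + 6(Pb + 69) = -63 + 6Pb. Setting this equal to demand: 1029.5 - 5.5Pb = -63 + 6Pb, so Pb = 95.
Sellers receive Ps = 95 + 69 = 164; Q' = 1029.5 − 5.5·95 = 507.
Buyers' price falls by P* − Pb = 131 − 95 = 36; sellers' price rises by Ps − P* = 164 − 131 = 33.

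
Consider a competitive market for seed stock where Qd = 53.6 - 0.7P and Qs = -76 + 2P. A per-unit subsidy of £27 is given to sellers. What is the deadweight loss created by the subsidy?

Pre-subsidy: 53.6 - 0.7P = -76 + 2P gives P* = 48, Q* = 20.
With the subsidy, sellers receive Ps = Pb + 27 for each unit, where Pb is the price buyers pay.
Supply in terms of Pb becomes Qs = -76 + 2(Pb + 27) = -22 + 2Pb. Setting this equal to demand: 53.6 - 0.7Pb = -22 + 2Pb, so Pb = 28.
Sellers receive Ps = 28 + 27 = 55; Q' = 53.6 − 0.7·28 = 34.
The subsidy expands output by 34 − 20 = 14 past the efficient level; on those units the gap between marginal cost and willingness to pay runs from 0 up to 27.
DWL = ½ × 27 × 14 = 189.

Deadweight loss = £189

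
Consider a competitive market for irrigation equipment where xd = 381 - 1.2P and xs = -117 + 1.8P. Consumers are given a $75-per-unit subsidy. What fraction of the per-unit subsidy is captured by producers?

Pre-subsidy: 381 - 1.2P = -117 + 1.8P gives P* = 166, x* = 181.8.
With the rebate, buyers effectively pay Pb = Ps − 75, where Ps is the price sellers receive.
Demand in terms of Ps becomes xd = 381 − 1.2(Ps − 75) = 471 - 1.2Ps. Setting this equal to supply: 471 - 1.2Ps = -117 + 1.8Ps, so Ps = 196.
Buyers pay Pb = 196 − 75 = 121; x' = -117 + 1.8·196 = 235.8.
Buyers' price falls by P* − Pb = 166 − 121 = 45; sellers' price rises by Ps − P* = 196 − 166 = 30.
So producers capture 30/75 = 0.4 of each unit of subsidy.

Producer share = 0.4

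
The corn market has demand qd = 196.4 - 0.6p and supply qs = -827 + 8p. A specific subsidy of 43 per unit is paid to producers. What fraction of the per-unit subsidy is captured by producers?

Pre-subsidy: 196.4 - 0.6p = -827 + 8p gives p* = 119, q* = 125.
With the subsidy, sellers receive ps = pb + 43 for each unit, where pb is the price buyers pay.
Supply in terms of pb becomes qs = -827 + 8(pb + 43) = -483 + 8pb. Setting this equal to demand: 196.4 - 0.6pb = -483 + 8pb, so pb = 79.
Sellers receive ps = 79 + 43 = 122; q' = 196.4 − 0.6·79 = 149.
Buyers' price falls by p* − pb = 119 − 79 = 40; sellers' price rises by ps − p* = 122 − 119 = 3.
So producers capture 3/43 = 3/43 of each unit of subsidy.

Producer share = 3/43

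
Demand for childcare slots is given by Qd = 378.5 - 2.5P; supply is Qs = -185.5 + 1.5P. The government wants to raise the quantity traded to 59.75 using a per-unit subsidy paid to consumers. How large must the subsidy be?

Required subsidy s = 36 per unit

At Q = 59.75, invert demand for the buyer price: Pb = (378.5 − 59.75)/2.5 = 127.5; invert supply for the seller price: Ps = (59.75 − (-185.5))/1.5 = 163.5.
The subsidy must fill the gap: s = Ps − Pb = 163.5 − 127.5 = 36.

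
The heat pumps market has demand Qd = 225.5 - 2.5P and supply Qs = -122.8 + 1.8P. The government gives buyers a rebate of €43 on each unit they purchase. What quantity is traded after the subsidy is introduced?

Q' = 68

Pre-subsidy: 225.5 - 2.5P = -122.8 + 1.8P gives P* = 81, Q* = 23.
With the rebate, buyers effectively pay Pb = Ps − 43, where Ps is the price sellers receive.
Demand in terms of Ps becomes Qd = 225.5 − 2.5(Ps − 43) = 333 - 2.5Ps. Setting this equal to supply: 333 - 2.5Ps = -122.8 + 1.8Ps, so Ps = 106.
Buyers pay Pb = 106 − 43 = 63; Q' = -122.8 + 1.8·106 = 68.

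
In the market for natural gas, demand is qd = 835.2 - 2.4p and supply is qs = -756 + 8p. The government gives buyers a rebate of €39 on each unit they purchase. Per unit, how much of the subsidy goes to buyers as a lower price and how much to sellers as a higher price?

Buyers gain €30 per unit; sellers gain €9 per unit

Pre-subsidy: 835.2 - 2.4p = -756 + 8p gives p* = 153, q* = 468.
With the rebate, buyers effectively pay pb = ps − 39, where ps is the price sellers receive.
Demand in terms of ps becomes qd = 835.2 − 2.4(ps − 39) = 928.8 - 2.4ps. Setting this equal to supply: 928.8 - 2.4ps = -756 + 8ps, so ps = 162.
Buyers pay pb = 162 − 39 = 123; q' = -756 + 8·162 = 540.
Buyers' price falls by p* − pb = 153 − 123 = 30; sellers' price rises by ps − p* = 162 − 153 = 9.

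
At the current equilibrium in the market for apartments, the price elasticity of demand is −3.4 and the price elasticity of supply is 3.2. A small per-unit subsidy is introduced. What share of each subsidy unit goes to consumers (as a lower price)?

Consumer share = 16/33

For a small subsidy around the equilibrium, the benefit split depends on the relative slopes, which at a point are proportional to the elasticities.
Buyer share = εs/(εs + |εd|) = 3.2/(3.2 + 3.4) = 16/33; seller share = |εd|/(εs + |εd|) = 17/33.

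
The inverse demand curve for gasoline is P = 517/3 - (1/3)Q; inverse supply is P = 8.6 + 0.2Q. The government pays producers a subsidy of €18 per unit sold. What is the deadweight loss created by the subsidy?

Pre-subsidy: 517/3 - (1/3)Q = 8.6 + 0.2Q gives Q* = 307 and P* = 70.
With the subsidy, sellers receive Ps = Pb + 18 for each unit, where Pb is the price buyers pay.
On the curves, Pb = 517/3 - (1/3)Q and Ps = 8.6 + 0.2Q; the wedge Ps − Pb = 18 gives 8.6 + 0.2Q − (517/3 - (1/3)Q) = 18, so Q' = 340.75.
Then Pb = 517/3 − (1/3)·340.75 = 58.75 and Ps = 8.6 + 0.2·340.75 = 76.75.
The subsidy expands output by 340.75 − 307 = 33.75 past the efficient level; on those units the gap between marginal cost and willingness to pay runs from 0 up to 18.
DWL = ½ × 18 × 33.75 = 303.75.

Deadweight loss = €303.75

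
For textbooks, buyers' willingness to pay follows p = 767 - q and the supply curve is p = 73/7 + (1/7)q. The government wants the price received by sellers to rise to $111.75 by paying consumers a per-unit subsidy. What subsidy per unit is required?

Required subsidy s = $54 per unit

At a seller price of 111.75, quantity supplied is -73 + 7·111.75 = 709.25.
Buyers absorb 709.25 only when they pay pb = 767 − 1·709.25 = 57.75.
s = ps − pb = 111.75 − 57.75 = 54.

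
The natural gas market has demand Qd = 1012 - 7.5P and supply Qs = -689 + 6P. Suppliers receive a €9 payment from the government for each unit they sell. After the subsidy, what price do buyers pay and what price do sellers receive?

Pre-subsidy: 1012 - 7.5P = -689 + 6P gives P* = 126, Q* = 67.
With the subsidy, sellers receive Ps = Pb + 9 for each unit, where Pb is the price buyers pay.
Supply in terms of Pb becomes Qs = -689 + 6(Pb + 9) = -635 + 6Pb. Setting this equal to demand: 1012 - 7.5Pb = -635 + 6Pb, so Pb = 122.
Sellers receive Ps = 122 + 9 = 131; Q' = 1012 − 7.5·122 = 97.

Buyers pay €122; sellers receive €131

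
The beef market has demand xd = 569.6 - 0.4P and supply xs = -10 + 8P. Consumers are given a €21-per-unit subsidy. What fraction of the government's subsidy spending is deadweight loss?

Pre-subsidy: 569.6 - 0.4P = -10 + 8P gives P* = 69, x* = 542.
With the rebate, buyers effectively pay Pb = Ps − 21, where Ps is the price sellers receive.
Demand in terms of Ps becomes xd = 569.6 − 0.4(Ps − 21) = 578 - 0.4Ps. Setting this equal to supply: 578 - 0.4Ps = -10 + 8Ps, so Ps = 70.
Buyers pay Pb = 70 − 21 = 49; x' = -10 + 8·70 = 550.
ΔCS = ½(542 + 550)(69 − 49) = 10920; ΔPS = ½(542 + 550)(70 − 69) = 546.
Government spending = 21 × 550 = 11550.
DWL = ½ × 21 × (550 − 542) = 84; fraction = 84 / 11550 = 2/275.

DWL / government spending = 2/275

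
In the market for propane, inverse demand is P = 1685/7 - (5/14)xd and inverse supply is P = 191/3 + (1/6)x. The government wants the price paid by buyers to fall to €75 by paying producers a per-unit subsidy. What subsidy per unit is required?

Required subsidy s = €66 per unit

At a buyer price of 75, quantity demanded is 674 − 2.8·75 = 464.
Sellers supply 464 only when they receive Ps = 191/3 + (1/6)·464 = 141.
s = Ps − Pb = 141 − 75 = 66.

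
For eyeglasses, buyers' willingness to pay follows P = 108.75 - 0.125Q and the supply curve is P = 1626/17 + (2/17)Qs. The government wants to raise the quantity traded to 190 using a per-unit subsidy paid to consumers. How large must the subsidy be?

At Q = 190, from the demand curve buyers pay Pb = 108.75 − 0.125·190 = 85; from the supply curve sellers need Ps = 1626/17 + (2/17)·190 = 118.
The subsidy must fill the gap: s = Ps − Pb = 118 − 85 = 33.

Required subsidy s = 33 per unit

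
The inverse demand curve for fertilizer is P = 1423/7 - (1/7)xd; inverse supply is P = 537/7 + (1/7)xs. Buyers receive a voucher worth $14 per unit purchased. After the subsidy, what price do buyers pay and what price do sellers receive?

Buyers pay $133; sellers receive $147

Pre-subsidy: 1423/7 - (1/7)x = 537/7 + (1/7)x gives x* = 443 and P* = 140.
With the rebate, buyers effectively pay Pb = Ps − 14, where Ps is the price sellers receive.
On the curves, Pb = 1423/7 - (1/7)x and Ps = 537/7 + (1/7)x; the wedge Ps − Pb = 14 gives 537/7 + (1/7)x − (1423/7 - (1/7)x) = 14, so x' = 492.
Then Pb = 1423/7 − (1/7)·492 = 133 and Ps = 537/7 + (1/7)·492 = 147.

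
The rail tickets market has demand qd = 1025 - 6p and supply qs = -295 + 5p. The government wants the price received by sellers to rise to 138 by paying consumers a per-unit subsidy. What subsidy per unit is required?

Required subsidy s = 33 per unit

At a seller price of 138, quantity supplied is -295 + 5·138 = 395.
Buyers absorb 395 only when they pay pb with 1025 − 6·pb = 395, i.e. pb = 105.
s = ps − pb = 138 − 105 = 33.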